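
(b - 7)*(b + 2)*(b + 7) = b^3 + 2*b^2 - 49*b - 98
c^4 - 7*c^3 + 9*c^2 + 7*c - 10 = (c - 5)*(c - 2)*(c - 1)*(c + 1)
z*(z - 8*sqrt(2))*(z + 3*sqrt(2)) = z^3 - 5*sqrt(2)*z^2 - 48*z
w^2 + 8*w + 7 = (w + 1)*(w + 7)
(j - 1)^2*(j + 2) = j^3 - 3*j + 2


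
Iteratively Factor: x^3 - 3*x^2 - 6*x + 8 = (x + 2)*(x^2 - 5*x + 4) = (x - 1)*(x + 2)*(x - 4)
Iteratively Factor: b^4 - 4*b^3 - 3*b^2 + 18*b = (b + 2)*(b^3 - 6*b^2 + 9*b) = (b - 3)*(b + 2)*(b^2 - 3*b) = b*(b - 3)*(b + 2)*(b - 3)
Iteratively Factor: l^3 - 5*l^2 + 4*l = (l - 4)*(l^2 - l) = (l - 4)*(l - 1)*(l)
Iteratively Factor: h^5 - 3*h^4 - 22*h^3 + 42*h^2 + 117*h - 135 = (h - 3)*(h^4 - 22*h^2 - 24*h + 45) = (h - 3)*(h + 3)*(h^3 - 3*h^2 - 13*h + 15) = (h - 5)*(h - 3)*(h + 3)*(h^2 + 2*h - 3) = (h - 5)*(h - 3)*(h - 1)*(h + 3)*(h + 3)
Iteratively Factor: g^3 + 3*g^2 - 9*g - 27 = (g + 3)*(g^2 - 9) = (g + 3)^2*(g - 3)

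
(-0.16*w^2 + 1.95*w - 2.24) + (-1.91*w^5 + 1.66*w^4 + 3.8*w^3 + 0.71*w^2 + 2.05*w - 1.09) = -1.91*w^5 + 1.66*w^4 + 3.8*w^3 + 0.55*w^2 + 4.0*w - 3.33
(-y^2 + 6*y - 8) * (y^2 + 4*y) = -y^4 + 2*y^3 + 16*y^2 - 32*y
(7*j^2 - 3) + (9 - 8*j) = 7*j^2 - 8*j + 6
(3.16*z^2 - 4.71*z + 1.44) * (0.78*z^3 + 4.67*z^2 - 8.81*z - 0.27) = 2.4648*z^5 + 11.0834*z^4 - 48.7121*z^3 + 47.3667*z^2 - 11.4147*z - 0.3888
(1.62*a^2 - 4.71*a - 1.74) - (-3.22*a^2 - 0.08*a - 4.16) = 4.84*a^2 - 4.63*a + 2.42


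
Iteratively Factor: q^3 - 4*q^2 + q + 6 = (q - 2)*(q^2 - 2*q - 3) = (q - 2)*(q + 1)*(q - 3)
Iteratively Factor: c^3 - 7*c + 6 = (c - 1)*(c^2 + c - 6) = (c - 1)*(c + 3)*(c - 2)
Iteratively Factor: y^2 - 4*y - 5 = (y + 1)*(y - 5)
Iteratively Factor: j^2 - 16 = (j + 4)*(j - 4)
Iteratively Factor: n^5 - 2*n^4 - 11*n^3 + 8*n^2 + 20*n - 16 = (n + 2)*(n^4 - 4*n^3 - 3*n^2 + 14*n - 8) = (n - 1)*(n + 2)*(n^3 - 3*n^2 - 6*n + 8) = (n - 4)*(n - 1)*(n + 2)*(n^2 + n - 2) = (n - 4)*(n - 1)*(n + 2)^2*(n - 1)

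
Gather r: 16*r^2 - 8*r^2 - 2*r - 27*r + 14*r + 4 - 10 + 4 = 8*r^2 - 15*r - 2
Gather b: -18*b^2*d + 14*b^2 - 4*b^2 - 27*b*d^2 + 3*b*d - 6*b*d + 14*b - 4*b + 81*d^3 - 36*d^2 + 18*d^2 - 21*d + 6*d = b^2*(10 - 18*d) + b*(-27*d^2 - 3*d + 10) + 81*d^3 - 18*d^2 - 15*d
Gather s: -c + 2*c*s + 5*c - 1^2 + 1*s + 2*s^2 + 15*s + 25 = 4*c + 2*s^2 + s*(2*c + 16) + 24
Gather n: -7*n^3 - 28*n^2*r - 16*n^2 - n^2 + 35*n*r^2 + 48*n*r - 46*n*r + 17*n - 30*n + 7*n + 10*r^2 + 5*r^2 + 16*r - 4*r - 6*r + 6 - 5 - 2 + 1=-7*n^3 + n^2*(-28*r - 17) + n*(35*r^2 + 2*r - 6) + 15*r^2 + 6*r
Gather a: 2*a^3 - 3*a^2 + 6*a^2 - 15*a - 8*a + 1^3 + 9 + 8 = 2*a^3 + 3*a^2 - 23*a + 18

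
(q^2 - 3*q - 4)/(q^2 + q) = (q - 4)/q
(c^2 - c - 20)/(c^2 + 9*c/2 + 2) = 2*(c - 5)/(2*c + 1)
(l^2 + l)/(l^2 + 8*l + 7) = l/(l + 7)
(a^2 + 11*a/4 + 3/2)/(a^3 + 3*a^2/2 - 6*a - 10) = (4*a + 3)/(2*(2*a^2 - a - 10))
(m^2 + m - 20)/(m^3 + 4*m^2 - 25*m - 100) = (m - 4)/(m^2 - m - 20)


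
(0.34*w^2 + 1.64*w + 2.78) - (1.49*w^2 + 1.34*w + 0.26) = -1.15*w^2 + 0.3*w + 2.52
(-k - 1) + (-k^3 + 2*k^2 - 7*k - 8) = -k^3 + 2*k^2 - 8*k - 9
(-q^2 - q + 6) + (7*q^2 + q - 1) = 6*q^2 + 5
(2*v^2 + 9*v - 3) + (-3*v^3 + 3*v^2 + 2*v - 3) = -3*v^3 + 5*v^2 + 11*v - 6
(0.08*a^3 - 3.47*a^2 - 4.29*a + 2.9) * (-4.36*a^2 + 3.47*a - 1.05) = -0.3488*a^5 + 15.4068*a^4 + 6.5795*a^3 - 23.8868*a^2 + 14.5675*a - 3.045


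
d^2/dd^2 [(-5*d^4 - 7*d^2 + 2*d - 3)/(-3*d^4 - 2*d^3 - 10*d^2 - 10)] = 2*(-30*d^9 - 261*d^8 + 18*d^7 - 1008*d^6 - 234*d^5 - 258*d^4 - 100*d^3 + 1500*d^2 + 420*d + 400)/(27*d^12 + 54*d^11 + 306*d^10 + 368*d^9 + 1290*d^8 + 960*d^7 + 2920*d^6 + 1200*d^5 + 3900*d^4 + 600*d^3 + 3000*d^2 + 1000)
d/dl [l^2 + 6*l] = 2*l + 6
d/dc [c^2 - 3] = 2*c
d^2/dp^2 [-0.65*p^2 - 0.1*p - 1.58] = -1.30000000000000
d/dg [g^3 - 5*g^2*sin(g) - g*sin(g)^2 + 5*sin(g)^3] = -5*g^2*cos(g) + 3*g^2 - 10*g*sin(g) - g*sin(2*g) + 15*sin(g)^2*cos(g) - sin(g)^2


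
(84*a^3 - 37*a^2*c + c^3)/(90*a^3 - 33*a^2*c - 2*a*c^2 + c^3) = (28*a^2 - 3*a*c - c^2)/(30*a^2 - a*c - c^2)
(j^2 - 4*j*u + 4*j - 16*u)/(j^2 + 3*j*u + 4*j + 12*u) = (j - 4*u)/(j + 3*u)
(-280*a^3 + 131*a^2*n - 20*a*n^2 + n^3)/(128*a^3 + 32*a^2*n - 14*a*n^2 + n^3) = (-35*a^2 + 12*a*n - n^2)/(16*a^2 + 6*a*n - n^2)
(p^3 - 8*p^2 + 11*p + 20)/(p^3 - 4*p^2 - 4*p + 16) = (p^2 - 4*p - 5)/(p^2 - 4)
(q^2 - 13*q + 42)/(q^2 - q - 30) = (q - 7)/(q + 5)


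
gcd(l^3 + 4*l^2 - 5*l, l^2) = l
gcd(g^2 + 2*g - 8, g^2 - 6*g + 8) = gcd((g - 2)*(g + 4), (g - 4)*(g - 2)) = g - 2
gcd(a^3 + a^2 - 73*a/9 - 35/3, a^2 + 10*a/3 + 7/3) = a + 7/3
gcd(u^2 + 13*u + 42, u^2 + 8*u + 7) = u + 7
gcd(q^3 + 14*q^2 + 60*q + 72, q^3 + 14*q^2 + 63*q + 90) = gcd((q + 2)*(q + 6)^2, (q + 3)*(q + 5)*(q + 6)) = q + 6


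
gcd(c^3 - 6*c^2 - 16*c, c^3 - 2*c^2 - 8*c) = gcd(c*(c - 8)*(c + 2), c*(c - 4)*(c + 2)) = c^2 + 2*c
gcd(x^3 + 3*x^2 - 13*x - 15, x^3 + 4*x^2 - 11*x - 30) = x^2 + 2*x - 15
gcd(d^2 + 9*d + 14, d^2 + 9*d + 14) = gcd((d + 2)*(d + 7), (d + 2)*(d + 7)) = d^2 + 9*d + 14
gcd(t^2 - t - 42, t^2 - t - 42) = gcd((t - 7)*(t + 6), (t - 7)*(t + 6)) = t^2 - t - 42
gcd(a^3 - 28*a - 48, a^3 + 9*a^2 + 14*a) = a + 2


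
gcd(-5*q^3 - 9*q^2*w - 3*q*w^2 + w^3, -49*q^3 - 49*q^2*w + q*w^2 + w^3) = q + w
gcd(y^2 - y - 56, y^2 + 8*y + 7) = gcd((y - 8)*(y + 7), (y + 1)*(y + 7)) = y + 7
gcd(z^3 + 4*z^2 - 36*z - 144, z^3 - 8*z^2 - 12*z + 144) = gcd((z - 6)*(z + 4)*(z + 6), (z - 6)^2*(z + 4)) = z^2 - 2*z - 24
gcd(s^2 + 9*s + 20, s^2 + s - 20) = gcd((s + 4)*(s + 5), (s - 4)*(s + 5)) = s + 5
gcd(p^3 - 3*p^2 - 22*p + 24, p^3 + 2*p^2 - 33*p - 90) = p - 6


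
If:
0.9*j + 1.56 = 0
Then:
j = -1.73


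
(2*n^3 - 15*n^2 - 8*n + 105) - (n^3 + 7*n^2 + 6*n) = n^3 - 22*n^2 - 14*n + 105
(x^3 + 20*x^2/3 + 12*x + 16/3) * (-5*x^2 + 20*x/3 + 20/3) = -5*x^5 - 80*x^4/3 - 80*x^3/9 + 880*x^2/9 + 1040*x/9 + 320/9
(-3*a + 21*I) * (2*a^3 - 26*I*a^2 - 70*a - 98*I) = -6*a^4 + 120*I*a^3 + 756*a^2 - 1176*I*a + 2058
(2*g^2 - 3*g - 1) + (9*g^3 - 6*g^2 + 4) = 9*g^3 - 4*g^2 - 3*g + 3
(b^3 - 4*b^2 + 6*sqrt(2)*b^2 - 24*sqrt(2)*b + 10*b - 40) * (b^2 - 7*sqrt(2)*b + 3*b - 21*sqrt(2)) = b^5 - sqrt(2)*b^4 - b^4 - 86*b^3 + sqrt(2)*b^3 - 58*sqrt(2)*b^2 + 74*b^2 + 70*sqrt(2)*b + 888*b + 840*sqrt(2)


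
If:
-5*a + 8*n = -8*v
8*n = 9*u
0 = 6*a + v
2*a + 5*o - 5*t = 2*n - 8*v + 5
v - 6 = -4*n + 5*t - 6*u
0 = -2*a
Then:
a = 0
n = 0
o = -1/5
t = -6/5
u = 0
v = 0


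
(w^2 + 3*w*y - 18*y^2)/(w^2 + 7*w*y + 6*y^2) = (w - 3*y)/(w + y)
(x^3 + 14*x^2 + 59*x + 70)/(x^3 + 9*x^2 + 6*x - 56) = (x^2 + 7*x + 10)/(x^2 + 2*x - 8)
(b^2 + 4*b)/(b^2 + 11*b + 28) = b/(b + 7)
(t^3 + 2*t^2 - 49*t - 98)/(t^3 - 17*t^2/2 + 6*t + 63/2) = 2*(t^2 + 9*t + 14)/(2*t^2 - 3*t - 9)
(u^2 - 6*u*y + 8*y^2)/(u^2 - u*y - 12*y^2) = (u - 2*y)/(u + 3*y)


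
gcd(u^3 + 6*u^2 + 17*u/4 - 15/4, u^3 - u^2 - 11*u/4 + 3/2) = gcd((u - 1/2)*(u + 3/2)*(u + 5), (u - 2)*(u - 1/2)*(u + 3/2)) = u^2 + u - 3/4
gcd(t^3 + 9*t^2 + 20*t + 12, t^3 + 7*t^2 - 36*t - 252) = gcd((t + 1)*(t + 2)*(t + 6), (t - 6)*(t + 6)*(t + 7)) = t + 6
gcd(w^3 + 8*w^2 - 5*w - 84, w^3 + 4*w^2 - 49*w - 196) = w^2 + 11*w + 28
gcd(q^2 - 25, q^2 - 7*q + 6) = 1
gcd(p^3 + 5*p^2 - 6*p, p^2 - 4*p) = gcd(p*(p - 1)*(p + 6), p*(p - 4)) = p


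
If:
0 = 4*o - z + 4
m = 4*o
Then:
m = z - 4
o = z/4 - 1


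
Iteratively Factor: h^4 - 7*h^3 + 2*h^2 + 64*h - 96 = (h - 4)*(h^3 - 3*h^2 - 10*h + 24) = (h - 4)*(h + 3)*(h^2 - 6*h + 8) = (h - 4)^2*(h + 3)*(h - 2)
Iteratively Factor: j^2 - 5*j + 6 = (j - 2)*(j - 3)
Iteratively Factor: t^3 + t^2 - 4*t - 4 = (t + 1)*(t^2 - 4) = (t - 2)*(t + 1)*(t + 2)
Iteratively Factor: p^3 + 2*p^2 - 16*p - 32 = (p + 4)*(p^2 - 2*p - 8) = (p - 4)*(p + 4)*(p + 2)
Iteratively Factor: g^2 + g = (g)*(g + 1)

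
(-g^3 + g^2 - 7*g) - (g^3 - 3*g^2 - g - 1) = -2*g^3 + 4*g^2 - 6*g + 1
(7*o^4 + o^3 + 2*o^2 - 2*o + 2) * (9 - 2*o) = -14*o^5 + 61*o^4 + 5*o^3 + 22*o^2 - 22*o + 18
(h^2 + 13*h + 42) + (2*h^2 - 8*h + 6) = 3*h^2 + 5*h + 48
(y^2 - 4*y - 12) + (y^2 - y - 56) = 2*y^2 - 5*y - 68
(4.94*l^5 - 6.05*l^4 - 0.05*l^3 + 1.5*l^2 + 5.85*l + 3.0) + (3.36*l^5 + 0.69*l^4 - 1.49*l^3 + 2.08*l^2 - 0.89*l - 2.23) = 8.3*l^5 - 5.36*l^4 - 1.54*l^3 + 3.58*l^2 + 4.96*l + 0.77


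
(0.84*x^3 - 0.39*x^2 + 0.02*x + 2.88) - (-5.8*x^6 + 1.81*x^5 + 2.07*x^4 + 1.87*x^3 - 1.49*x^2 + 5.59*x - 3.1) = 5.8*x^6 - 1.81*x^5 - 2.07*x^4 - 1.03*x^3 + 1.1*x^2 - 5.57*x + 5.98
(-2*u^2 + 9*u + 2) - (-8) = -2*u^2 + 9*u + 10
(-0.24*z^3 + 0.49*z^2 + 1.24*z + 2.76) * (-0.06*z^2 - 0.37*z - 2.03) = 0.0144*z^5 + 0.0594*z^4 + 0.2315*z^3 - 1.6191*z^2 - 3.5384*z - 5.6028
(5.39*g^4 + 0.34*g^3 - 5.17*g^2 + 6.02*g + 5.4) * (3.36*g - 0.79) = 18.1104*g^5 - 3.1157*g^4 - 17.6398*g^3 + 24.3115*g^2 + 13.3882*g - 4.266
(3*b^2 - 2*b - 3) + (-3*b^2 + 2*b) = -3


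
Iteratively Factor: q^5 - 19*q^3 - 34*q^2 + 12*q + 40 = (q - 5)*(q^4 + 5*q^3 + 6*q^2 - 4*q - 8) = (q - 5)*(q + 2)*(q^3 + 3*q^2 - 4) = (q - 5)*(q - 1)*(q + 2)*(q^2 + 4*q + 4) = (q - 5)*(q - 1)*(q + 2)^2*(q + 2)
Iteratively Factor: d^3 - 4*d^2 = (d - 4)*(d^2) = d*(d - 4)*(d)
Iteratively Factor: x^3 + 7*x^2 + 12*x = (x + 3)*(x^2 + 4*x) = x*(x + 3)*(x + 4)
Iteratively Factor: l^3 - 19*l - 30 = (l + 2)*(l^2 - 2*l - 15) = (l - 5)*(l + 2)*(l + 3)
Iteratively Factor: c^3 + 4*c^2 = (c + 4)*(c^2) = c*(c + 4)*(c)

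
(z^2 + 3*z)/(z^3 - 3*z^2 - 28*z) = (z + 3)/(z^2 - 3*z - 28)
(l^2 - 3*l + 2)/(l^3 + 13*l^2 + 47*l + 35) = (l^2 - 3*l + 2)/(l^3 + 13*l^2 + 47*l + 35)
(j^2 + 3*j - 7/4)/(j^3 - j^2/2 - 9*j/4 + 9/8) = 2*(2*j + 7)/(4*j^2 - 9)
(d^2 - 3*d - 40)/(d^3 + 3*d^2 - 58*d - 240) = 1/(d + 6)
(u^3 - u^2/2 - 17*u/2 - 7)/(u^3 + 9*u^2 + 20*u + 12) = (u - 7/2)/(u + 6)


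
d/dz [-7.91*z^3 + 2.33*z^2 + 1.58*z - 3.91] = -23.73*z^2 + 4.66*z + 1.58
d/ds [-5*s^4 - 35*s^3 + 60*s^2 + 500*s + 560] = -20*s^3 - 105*s^2 + 120*s + 500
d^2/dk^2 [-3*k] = 0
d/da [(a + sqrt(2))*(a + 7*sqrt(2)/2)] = 2*a + 9*sqrt(2)/2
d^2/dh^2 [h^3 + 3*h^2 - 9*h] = 6*h + 6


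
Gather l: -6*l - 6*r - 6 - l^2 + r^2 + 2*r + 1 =-l^2 - 6*l + r^2 - 4*r - 5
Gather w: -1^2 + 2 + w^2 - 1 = w^2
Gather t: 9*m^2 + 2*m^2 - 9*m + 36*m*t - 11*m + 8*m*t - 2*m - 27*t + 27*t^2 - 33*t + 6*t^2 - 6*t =11*m^2 - 22*m + 33*t^2 + t*(44*m - 66)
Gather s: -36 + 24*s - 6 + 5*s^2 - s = 5*s^2 + 23*s - 42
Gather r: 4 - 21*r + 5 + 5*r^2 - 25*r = 5*r^2 - 46*r + 9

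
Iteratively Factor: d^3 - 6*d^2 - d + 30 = (d + 2)*(d^2 - 8*d + 15) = (d - 5)*(d + 2)*(d - 3)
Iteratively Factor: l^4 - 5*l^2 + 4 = (l + 2)*(l^3 - 2*l^2 - l + 2) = (l - 2)*(l + 2)*(l^2 - 1) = (l - 2)*(l - 1)*(l + 2)*(l + 1)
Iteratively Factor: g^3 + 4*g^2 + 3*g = (g + 1)*(g^2 + 3*g) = g*(g + 1)*(g + 3)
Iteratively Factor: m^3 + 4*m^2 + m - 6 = (m + 3)*(m^2 + m - 2) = (m + 2)*(m + 3)*(m - 1)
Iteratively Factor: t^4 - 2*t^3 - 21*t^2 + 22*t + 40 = (t - 2)*(t^3 - 21*t - 20) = (t - 5)*(t - 2)*(t^2 + 5*t + 4) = (t - 5)*(t - 2)*(t + 1)*(t + 4)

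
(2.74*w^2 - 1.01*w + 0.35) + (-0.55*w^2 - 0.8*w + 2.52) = 2.19*w^2 - 1.81*w + 2.87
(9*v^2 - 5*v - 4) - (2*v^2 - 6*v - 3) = 7*v^2 + v - 1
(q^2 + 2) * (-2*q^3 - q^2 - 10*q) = -2*q^5 - q^4 - 14*q^3 - 2*q^2 - 20*q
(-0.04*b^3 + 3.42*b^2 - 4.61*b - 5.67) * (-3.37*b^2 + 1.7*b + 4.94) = 0.1348*b^5 - 11.5934*b^4 + 21.1521*b^3 + 28.1657*b^2 - 32.4124*b - 28.0098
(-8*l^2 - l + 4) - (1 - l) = 3 - 8*l^2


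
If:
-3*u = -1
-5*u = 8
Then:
No Solution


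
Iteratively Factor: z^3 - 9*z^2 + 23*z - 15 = (z - 1)*(z^2 - 8*z + 15) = (z - 3)*(z - 1)*(z - 5)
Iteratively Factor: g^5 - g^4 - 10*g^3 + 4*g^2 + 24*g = (g - 3)*(g^4 + 2*g^3 - 4*g^2 - 8*g) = (g - 3)*(g + 2)*(g^3 - 4*g) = g*(g - 3)*(g + 2)*(g^2 - 4) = g*(g - 3)*(g - 2)*(g + 2)*(g + 2)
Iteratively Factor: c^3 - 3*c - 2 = (c + 1)*(c^2 - c - 2) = (c + 1)^2*(c - 2)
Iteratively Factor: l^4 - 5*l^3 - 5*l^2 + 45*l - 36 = (l + 3)*(l^3 - 8*l^2 + 19*l - 12) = (l - 1)*(l + 3)*(l^2 - 7*l + 12) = (l - 3)*(l - 1)*(l + 3)*(l - 4)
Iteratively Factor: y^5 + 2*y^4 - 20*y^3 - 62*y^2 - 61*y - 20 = (y + 1)*(y^4 + y^3 - 21*y^2 - 41*y - 20) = (y + 1)*(y + 4)*(y^3 - 3*y^2 - 9*y - 5) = (y + 1)^2*(y + 4)*(y^2 - 4*y - 5) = (y - 5)*(y + 1)^2*(y + 4)*(y + 1)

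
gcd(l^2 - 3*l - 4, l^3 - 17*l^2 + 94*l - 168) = l - 4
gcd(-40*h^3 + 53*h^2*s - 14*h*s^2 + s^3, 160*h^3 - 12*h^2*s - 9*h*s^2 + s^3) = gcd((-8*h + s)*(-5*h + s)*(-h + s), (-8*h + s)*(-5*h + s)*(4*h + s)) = 40*h^2 - 13*h*s + s^2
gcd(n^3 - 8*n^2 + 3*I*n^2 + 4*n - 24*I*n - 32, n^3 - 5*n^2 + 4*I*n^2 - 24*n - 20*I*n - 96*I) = n^2 + n*(-8 + 4*I) - 32*I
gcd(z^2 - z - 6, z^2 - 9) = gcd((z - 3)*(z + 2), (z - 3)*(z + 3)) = z - 3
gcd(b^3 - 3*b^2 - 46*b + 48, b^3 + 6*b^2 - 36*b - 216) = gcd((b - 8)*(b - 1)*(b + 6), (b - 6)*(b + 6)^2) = b + 6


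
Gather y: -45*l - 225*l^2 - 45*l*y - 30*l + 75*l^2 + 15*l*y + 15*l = -150*l^2 - 30*l*y - 60*l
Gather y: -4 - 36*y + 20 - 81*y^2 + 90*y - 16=-81*y^2 + 54*y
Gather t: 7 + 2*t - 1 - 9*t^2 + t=-9*t^2 + 3*t + 6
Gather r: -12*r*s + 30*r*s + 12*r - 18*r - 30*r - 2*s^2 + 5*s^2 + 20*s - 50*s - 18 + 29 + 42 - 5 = r*(18*s - 36) + 3*s^2 - 30*s + 48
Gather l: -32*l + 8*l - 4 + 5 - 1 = -24*l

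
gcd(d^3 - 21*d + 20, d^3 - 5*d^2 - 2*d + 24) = d - 4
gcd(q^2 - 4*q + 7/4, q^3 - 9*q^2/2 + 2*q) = q - 1/2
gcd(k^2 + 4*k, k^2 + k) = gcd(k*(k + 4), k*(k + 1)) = k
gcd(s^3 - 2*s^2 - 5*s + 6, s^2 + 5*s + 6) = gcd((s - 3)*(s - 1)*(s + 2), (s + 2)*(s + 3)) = s + 2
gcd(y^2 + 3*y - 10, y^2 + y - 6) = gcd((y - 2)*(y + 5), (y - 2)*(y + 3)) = y - 2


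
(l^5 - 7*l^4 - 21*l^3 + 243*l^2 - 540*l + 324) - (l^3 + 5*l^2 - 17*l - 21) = l^5 - 7*l^4 - 22*l^3 + 238*l^2 - 523*l + 345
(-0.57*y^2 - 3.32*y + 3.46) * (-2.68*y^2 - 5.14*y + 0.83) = 1.5276*y^4 + 11.8274*y^3 + 7.3189*y^2 - 20.54*y + 2.8718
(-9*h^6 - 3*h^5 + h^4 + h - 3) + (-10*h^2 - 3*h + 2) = -9*h^6 - 3*h^5 + h^4 - 10*h^2 - 2*h - 1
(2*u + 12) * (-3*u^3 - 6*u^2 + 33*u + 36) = -6*u^4 - 48*u^3 - 6*u^2 + 468*u + 432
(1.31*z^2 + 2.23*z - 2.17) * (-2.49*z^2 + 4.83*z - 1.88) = -3.2619*z^4 + 0.7746*z^3 + 13.7114*z^2 - 14.6735*z + 4.0796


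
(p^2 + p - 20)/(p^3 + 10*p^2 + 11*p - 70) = (p - 4)/(p^2 + 5*p - 14)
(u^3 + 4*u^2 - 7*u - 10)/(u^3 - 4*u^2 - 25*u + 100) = (u^2 - u - 2)/(u^2 - 9*u + 20)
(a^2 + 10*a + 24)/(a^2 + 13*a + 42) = (a + 4)/(a + 7)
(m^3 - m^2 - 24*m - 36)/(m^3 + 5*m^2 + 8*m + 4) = (m^2 - 3*m - 18)/(m^2 + 3*m + 2)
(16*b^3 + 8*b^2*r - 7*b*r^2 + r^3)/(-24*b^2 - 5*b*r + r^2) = (-16*b^3 - 8*b^2*r + 7*b*r^2 - r^3)/(24*b^2 + 5*b*r - r^2)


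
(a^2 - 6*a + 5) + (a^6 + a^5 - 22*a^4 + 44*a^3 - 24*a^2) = a^6 + a^5 - 22*a^4 + 44*a^3 - 23*a^2 - 6*a + 5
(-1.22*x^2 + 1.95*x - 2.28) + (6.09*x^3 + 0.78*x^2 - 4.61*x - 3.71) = 6.09*x^3 - 0.44*x^2 - 2.66*x - 5.99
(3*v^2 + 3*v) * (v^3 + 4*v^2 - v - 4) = 3*v^5 + 15*v^4 + 9*v^3 - 15*v^2 - 12*v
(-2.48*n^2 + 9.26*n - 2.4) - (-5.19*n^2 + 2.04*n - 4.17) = 2.71*n^2 + 7.22*n + 1.77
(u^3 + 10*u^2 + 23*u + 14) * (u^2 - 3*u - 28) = u^5 + 7*u^4 - 35*u^3 - 335*u^2 - 686*u - 392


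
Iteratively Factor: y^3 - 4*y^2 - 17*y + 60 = (y - 5)*(y^2 + y - 12) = (y - 5)*(y + 4)*(y - 3)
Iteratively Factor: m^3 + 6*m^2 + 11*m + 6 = (m + 1)*(m^2 + 5*m + 6) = (m + 1)*(m + 3)*(m + 2)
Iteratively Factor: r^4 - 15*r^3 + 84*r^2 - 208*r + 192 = (r - 4)*(r^3 - 11*r^2 + 40*r - 48) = (r - 4)^2*(r^2 - 7*r + 12) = (r - 4)^3*(r - 3)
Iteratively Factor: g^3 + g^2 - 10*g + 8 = (g - 2)*(g^2 + 3*g - 4) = (g - 2)*(g + 4)*(g - 1)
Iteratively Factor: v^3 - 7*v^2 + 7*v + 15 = (v + 1)*(v^2 - 8*v + 15) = (v - 3)*(v + 1)*(v - 5)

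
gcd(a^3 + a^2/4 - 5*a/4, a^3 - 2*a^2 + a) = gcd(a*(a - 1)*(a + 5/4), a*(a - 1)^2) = a^2 - a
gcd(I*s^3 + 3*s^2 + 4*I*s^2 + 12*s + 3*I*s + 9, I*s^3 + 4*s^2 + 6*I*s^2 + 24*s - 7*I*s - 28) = 1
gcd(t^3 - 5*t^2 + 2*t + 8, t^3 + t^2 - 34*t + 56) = t^2 - 6*t + 8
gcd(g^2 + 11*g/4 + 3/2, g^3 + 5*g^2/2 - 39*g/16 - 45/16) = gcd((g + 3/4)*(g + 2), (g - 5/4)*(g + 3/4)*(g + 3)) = g + 3/4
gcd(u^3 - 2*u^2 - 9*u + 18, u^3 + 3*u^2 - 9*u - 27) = u^2 - 9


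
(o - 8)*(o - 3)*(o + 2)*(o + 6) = o^4 - 3*o^3 - 52*o^2 + 60*o + 288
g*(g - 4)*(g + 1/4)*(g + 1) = g^4 - 11*g^3/4 - 19*g^2/4 - g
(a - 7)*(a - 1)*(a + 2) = a^3 - 6*a^2 - 9*a + 14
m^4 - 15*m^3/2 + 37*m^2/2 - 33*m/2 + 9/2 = (m - 3)^2*(m - 1)*(m - 1/2)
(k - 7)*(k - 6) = k^2 - 13*k + 42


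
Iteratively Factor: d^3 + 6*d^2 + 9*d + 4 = (d + 1)*(d^2 + 5*d + 4) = (d + 1)*(d + 4)*(d + 1)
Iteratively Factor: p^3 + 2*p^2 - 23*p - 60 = (p + 4)*(p^2 - 2*p - 15) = (p + 3)*(p + 4)*(p - 5)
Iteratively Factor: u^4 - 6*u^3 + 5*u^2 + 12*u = (u - 3)*(u^3 - 3*u^2 - 4*u) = (u - 4)*(u - 3)*(u^2 + u) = (u - 4)*(u - 3)*(u + 1)*(u)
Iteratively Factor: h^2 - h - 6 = (h - 3)*(h + 2)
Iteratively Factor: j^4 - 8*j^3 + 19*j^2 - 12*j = (j - 1)*(j^3 - 7*j^2 + 12*j) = j*(j - 1)*(j^2 - 7*j + 12) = j*(j - 4)*(j - 1)*(j - 3)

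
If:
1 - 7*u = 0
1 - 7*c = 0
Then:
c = 1/7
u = 1/7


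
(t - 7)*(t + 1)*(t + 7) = t^3 + t^2 - 49*t - 49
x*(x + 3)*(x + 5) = x^3 + 8*x^2 + 15*x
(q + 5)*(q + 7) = q^2 + 12*q + 35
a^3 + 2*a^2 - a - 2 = (a - 1)*(a + 1)*(a + 2)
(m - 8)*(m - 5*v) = m^2 - 5*m*v - 8*m + 40*v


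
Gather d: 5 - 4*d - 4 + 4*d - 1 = 0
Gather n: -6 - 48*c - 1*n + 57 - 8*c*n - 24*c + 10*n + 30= -72*c + n*(9 - 8*c) + 81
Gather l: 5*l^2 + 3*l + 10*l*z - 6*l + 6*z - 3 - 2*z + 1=5*l^2 + l*(10*z - 3) + 4*z - 2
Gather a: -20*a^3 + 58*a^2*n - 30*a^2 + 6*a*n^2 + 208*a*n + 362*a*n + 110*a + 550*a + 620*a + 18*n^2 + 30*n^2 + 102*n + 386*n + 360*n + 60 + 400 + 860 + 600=-20*a^3 + a^2*(58*n - 30) + a*(6*n^2 + 570*n + 1280) + 48*n^2 + 848*n + 1920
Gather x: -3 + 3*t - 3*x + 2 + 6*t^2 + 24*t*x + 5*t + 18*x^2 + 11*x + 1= 6*t^2 + 8*t + 18*x^2 + x*(24*t + 8)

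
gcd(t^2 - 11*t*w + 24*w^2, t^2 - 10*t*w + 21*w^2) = t - 3*w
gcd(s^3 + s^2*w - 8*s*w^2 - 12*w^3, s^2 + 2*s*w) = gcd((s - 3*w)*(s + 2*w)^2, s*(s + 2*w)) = s + 2*w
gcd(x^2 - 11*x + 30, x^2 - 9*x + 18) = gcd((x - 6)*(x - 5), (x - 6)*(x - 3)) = x - 6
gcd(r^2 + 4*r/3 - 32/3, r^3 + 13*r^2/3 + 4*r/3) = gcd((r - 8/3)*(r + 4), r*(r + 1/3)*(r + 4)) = r + 4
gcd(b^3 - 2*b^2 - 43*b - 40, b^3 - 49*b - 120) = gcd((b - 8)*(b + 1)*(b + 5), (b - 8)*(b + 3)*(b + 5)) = b^2 - 3*b - 40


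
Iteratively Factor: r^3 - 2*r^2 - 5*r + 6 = (r - 3)*(r^2 + r - 2) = (r - 3)*(r + 2)*(r - 1)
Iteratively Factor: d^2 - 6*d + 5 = (d - 5)*(d - 1)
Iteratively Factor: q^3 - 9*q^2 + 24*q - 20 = (q - 2)*(q^2 - 7*q + 10) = (q - 5)*(q - 2)*(q - 2)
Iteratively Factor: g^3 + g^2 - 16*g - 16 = (g - 4)*(g^2 + 5*g + 4) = (g - 4)*(g + 4)*(g + 1)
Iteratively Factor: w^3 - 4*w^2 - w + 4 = (w - 4)*(w^2 - 1) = (w - 4)*(w + 1)*(w - 1)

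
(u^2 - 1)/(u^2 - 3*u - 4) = (u - 1)/(u - 4)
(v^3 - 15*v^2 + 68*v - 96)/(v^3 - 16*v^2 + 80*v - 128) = (v - 3)/(v - 4)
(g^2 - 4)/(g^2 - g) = (g^2 - 4)/(g*(g - 1))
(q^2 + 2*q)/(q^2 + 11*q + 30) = q*(q + 2)/(q^2 + 11*q + 30)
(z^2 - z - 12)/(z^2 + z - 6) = (z - 4)/(z - 2)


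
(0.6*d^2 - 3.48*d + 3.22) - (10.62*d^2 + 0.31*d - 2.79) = -10.02*d^2 - 3.79*d + 6.01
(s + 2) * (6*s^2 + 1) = 6*s^3 + 12*s^2 + s + 2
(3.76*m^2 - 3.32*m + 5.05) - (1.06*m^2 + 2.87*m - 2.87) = 2.7*m^2 - 6.19*m + 7.92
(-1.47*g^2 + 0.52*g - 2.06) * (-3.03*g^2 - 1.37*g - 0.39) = 4.4541*g^4 + 0.4383*g^3 + 6.1027*g^2 + 2.6194*g + 0.8034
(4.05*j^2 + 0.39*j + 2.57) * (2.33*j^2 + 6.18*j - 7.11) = 9.4365*j^4 + 25.9377*j^3 - 20.3972*j^2 + 13.1097*j - 18.2727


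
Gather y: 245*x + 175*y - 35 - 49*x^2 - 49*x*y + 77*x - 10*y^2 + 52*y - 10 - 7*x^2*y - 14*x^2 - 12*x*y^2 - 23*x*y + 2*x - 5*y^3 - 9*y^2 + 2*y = -63*x^2 + 324*x - 5*y^3 + y^2*(-12*x - 19) + y*(-7*x^2 - 72*x + 229) - 45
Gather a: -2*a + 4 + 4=8 - 2*a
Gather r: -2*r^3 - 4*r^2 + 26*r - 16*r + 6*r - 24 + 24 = -2*r^3 - 4*r^2 + 16*r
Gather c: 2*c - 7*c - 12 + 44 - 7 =25 - 5*c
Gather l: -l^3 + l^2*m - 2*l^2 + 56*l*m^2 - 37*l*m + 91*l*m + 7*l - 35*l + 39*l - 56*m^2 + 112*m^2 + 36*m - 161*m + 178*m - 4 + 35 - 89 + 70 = -l^3 + l^2*(m - 2) + l*(56*m^2 + 54*m + 11) + 56*m^2 + 53*m + 12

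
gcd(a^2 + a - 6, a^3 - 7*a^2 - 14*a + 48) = a^2 + a - 6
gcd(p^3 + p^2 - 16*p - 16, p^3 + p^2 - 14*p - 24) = p - 4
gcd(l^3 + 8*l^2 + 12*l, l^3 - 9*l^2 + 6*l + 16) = 1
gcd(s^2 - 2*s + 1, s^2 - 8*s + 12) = 1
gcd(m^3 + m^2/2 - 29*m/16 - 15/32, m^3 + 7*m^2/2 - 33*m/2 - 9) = 1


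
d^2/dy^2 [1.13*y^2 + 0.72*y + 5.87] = 2.26000000000000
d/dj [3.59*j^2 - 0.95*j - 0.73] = 7.18*j - 0.95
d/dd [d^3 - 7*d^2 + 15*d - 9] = 3*d^2 - 14*d + 15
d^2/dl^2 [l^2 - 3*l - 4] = 2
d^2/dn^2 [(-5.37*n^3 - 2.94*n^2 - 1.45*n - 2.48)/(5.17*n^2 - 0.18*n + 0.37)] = (-2.27373675443232e-13*n^5 - 1.13686837721616e-13*n^4 - 62.789168*n^3 - 361.836624*n^2 + 26.07864*n + 8.329168)/(138.188413*n^6 - 14.433606*n^5 + 30.171603*n^4 - 2.071764*n^3 + 2.159283*n^2 - 0.073926*n + 0.050653)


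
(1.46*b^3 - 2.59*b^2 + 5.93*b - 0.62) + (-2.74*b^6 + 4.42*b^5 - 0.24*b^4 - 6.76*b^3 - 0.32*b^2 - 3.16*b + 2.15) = -2.74*b^6 + 4.42*b^5 - 0.24*b^4 - 5.3*b^3 - 2.91*b^2 + 2.77*b + 1.53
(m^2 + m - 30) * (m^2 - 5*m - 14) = m^4 - 4*m^3 - 49*m^2 + 136*m + 420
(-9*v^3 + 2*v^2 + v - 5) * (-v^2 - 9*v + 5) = 9*v^5 + 79*v^4 - 64*v^3 + 6*v^2 + 50*v - 25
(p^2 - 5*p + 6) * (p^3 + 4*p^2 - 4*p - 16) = p^5 - p^4 - 18*p^3 + 28*p^2 + 56*p - 96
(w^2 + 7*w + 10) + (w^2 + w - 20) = 2*w^2 + 8*w - 10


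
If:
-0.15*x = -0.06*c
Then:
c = 2.5*x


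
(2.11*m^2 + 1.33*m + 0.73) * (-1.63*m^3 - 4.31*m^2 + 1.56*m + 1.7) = -3.4393*m^5 - 11.262*m^4 - 3.6306*m^3 + 2.5155*m^2 + 3.3998*m + 1.241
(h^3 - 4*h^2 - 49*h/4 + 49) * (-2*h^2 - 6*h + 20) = -2*h^5 + 2*h^4 + 137*h^3/2 - 209*h^2/2 - 539*h + 980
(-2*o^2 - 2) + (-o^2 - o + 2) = -3*o^2 - o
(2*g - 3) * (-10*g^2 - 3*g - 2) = -20*g^3 + 24*g^2 + 5*g + 6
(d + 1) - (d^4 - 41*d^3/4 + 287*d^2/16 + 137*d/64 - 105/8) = -d^4 + 41*d^3/4 - 287*d^2/16 - 73*d/64 + 113/8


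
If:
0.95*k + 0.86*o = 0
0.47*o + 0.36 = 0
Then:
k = 0.69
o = -0.77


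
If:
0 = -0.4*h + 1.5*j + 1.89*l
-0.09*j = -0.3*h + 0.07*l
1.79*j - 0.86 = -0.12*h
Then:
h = 0.06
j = 0.48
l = -0.37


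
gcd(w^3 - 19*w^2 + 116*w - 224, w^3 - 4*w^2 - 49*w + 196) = w^2 - 11*w + 28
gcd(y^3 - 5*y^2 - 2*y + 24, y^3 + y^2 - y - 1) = 1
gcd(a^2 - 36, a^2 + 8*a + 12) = a + 6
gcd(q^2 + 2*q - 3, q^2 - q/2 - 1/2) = q - 1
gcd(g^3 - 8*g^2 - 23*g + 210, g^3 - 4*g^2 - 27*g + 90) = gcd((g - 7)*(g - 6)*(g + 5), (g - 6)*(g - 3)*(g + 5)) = g^2 - g - 30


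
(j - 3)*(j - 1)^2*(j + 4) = j^4 - j^3 - 13*j^2 + 25*j - 12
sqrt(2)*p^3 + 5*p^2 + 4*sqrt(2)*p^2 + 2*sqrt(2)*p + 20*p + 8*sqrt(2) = (p + 4)*(p + 2*sqrt(2))*(sqrt(2)*p + 1)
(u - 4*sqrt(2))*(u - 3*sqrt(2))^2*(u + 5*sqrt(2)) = u^4 - 5*sqrt(2)*u^3 - 34*u^2 + 258*sqrt(2)*u - 720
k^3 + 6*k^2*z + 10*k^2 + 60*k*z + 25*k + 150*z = (k + 5)^2*(k + 6*z)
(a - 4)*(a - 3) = a^2 - 7*a + 12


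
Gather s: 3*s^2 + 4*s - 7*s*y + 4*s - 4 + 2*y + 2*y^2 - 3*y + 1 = 3*s^2 + s*(8 - 7*y) + 2*y^2 - y - 3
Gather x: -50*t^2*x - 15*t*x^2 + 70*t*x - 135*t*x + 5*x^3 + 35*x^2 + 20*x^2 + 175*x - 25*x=5*x^3 + x^2*(55 - 15*t) + x*(-50*t^2 - 65*t + 150)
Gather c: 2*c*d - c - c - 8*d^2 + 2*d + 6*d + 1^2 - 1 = c*(2*d - 2) - 8*d^2 + 8*d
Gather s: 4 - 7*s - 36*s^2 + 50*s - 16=-36*s^2 + 43*s - 12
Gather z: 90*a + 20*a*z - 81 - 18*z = 90*a + z*(20*a - 18) - 81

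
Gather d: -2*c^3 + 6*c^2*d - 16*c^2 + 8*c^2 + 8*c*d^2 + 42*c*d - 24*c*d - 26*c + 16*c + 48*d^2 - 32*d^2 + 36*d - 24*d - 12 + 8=-2*c^3 - 8*c^2 - 10*c + d^2*(8*c + 16) + d*(6*c^2 + 18*c + 12) - 4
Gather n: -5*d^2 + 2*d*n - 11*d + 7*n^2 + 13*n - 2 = -5*d^2 - 11*d + 7*n^2 + n*(2*d + 13) - 2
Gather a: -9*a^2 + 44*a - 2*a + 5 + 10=-9*a^2 + 42*a + 15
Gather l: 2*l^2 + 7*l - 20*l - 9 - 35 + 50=2*l^2 - 13*l + 6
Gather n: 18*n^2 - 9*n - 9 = 18*n^2 - 9*n - 9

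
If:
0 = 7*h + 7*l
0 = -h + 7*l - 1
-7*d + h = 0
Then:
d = -1/56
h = -1/8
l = 1/8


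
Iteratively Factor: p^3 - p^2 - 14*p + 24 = (p + 4)*(p^2 - 5*p + 6) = (p - 3)*(p + 4)*(p - 2)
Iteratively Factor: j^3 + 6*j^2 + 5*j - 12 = (j + 3)*(j^2 + 3*j - 4) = (j + 3)*(j + 4)*(j - 1)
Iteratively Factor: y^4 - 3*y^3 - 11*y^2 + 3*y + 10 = (y + 1)*(y^3 - 4*y^2 - 7*y + 10) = (y + 1)*(y + 2)*(y^2 - 6*y + 5) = (y - 5)*(y + 1)*(y + 2)*(y - 1)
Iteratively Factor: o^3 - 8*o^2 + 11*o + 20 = (o - 4)*(o^2 - 4*o - 5) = (o - 5)*(o - 4)*(o + 1)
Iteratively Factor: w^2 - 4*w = (w)*(w - 4)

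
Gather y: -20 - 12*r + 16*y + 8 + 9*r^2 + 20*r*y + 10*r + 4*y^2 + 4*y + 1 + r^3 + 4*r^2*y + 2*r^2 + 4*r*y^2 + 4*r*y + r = r^3 + 11*r^2 - r + y^2*(4*r + 4) + y*(4*r^2 + 24*r + 20) - 11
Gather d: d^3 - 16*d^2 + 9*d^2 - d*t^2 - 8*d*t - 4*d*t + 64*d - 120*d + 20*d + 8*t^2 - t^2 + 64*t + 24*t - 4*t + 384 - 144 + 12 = d^3 - 7*d^2 + d*(-t^2 - 12*t - 36) + 7*t^2 + 84*t + 252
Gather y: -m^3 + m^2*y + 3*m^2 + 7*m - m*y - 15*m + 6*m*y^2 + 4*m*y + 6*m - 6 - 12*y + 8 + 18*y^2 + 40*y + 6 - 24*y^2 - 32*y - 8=-m^3 + 3*m^2 - 2*m + y^2*(6*m - 6) + y*(m^2 + 3*m - 4)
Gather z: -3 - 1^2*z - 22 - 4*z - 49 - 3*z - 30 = -8*z - 104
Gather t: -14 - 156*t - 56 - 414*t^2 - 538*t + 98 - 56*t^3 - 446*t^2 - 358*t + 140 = -56*t^3 - 860*t^2 - 1052*t + 168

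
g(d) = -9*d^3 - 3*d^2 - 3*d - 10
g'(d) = -27*d^2 - 6*d - 3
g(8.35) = -5483.86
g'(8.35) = -1935.61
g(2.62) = -200.32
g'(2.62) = -204.06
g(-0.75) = -5.64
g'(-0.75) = -13.69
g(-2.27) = 86.63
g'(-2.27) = -128.51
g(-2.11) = 67.52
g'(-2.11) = -110.55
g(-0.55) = -7.76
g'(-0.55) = -7.87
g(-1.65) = 27.21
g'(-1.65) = -66.61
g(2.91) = -265.91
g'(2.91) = -249.10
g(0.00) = -10.00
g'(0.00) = -3.00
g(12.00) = -16030.00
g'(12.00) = -3963.00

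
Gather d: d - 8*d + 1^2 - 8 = -7*d - 7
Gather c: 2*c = 2*c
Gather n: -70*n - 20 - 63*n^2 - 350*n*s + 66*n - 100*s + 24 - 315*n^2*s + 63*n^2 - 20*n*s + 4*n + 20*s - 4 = -315*n^2*s - 370*n*s - 80*s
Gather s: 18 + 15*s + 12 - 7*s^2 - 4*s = -7*s^2 + 11*s + 30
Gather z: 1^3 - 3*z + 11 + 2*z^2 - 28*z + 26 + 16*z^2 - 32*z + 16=18*z^2 - 63*z + 54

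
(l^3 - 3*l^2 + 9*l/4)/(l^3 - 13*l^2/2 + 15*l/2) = (l - 3/2)/(l - 5)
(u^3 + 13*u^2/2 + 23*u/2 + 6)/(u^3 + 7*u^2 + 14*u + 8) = (u + 3/2)/(u + 2)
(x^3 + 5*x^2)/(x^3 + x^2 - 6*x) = x*(x + 5)/(x^2 + x - 6)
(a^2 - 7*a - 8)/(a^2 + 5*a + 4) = (a - 8)/(a + 4)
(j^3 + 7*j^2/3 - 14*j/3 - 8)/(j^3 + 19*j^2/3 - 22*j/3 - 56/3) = (j + 3)/(j + 7)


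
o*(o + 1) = o^2 + o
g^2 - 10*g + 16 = (g - 8)*(g - 2)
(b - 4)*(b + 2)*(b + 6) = b^3 + 4*b^2 - 20*b - 48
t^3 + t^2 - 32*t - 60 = (t - 6)*(t + 2)*(t + 5)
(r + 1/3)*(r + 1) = r^2 + 4*r/3 + 1/3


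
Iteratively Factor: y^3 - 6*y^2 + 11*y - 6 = (y - 1)*(y^2 - 5*y + 6) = (y - 3)*(y - 1)*(y - 2)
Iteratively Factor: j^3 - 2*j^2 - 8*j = (j - 4)*(j^2 + 2*j) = j*(j - 4)*(j + 2)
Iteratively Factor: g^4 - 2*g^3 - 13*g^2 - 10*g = (g + 1)*(g^3 - 3*g^2 - 10*g) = (g - 5)*(g + 1)*(g^2 + 2*g) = (g - 5)*(g + 1)*(g + 2)*(g)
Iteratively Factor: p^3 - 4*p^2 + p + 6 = (p + 1)*(p^2 - 5*p + 6) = (p - 3)*(p + 1)*(p - 2)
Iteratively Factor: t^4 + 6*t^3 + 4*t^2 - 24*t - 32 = (t - 2)*(t^3 + 8*t^2 + 20*t + 16) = (t - 2)*(t + 4)*(t^2 + 4*t + 4) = (t - 2)*(t + 2)*(t + 4)*(t + 2)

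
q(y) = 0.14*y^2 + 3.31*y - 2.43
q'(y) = 0.28*y + 3.31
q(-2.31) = -9.33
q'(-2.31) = 2.66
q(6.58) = 25.41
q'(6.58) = 5.15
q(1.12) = 1.45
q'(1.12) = 3.62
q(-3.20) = -11.59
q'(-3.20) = 2.41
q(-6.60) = -18.18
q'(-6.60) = 1.46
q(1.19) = 1.71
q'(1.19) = 3.64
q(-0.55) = -4.21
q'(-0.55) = 3.16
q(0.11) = -2.06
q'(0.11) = 3.34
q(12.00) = 57.45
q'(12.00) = 6.67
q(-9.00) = -20.88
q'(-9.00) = 0.79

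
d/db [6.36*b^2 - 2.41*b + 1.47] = 12.72*b - 2.41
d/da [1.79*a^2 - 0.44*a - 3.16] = 3.58*a - 0.44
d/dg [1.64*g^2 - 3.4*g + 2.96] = 3.28*g - 3.4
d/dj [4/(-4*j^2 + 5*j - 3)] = 4*(8*j - 5)/(4*j^2 - 5*j + 3)^2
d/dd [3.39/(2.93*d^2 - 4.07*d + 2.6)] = (13.7973 - 19.8654*d)/(2.93*d^2 - 4.07*d + 2.6)^2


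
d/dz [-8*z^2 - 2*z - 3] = -16*z - 2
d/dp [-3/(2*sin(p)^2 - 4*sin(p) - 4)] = 3*(sin(p) - 1)*cos(p)/(2*sin(p) + cos(p)^2 + 1)^2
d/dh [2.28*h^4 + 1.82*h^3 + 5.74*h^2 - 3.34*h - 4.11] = 9.12*h^3 + 5.46*h^2 + 11.48*h - 3.34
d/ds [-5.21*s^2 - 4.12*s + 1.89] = -10.42*s - 4.12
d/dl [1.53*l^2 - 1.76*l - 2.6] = 3.06*l - 1.76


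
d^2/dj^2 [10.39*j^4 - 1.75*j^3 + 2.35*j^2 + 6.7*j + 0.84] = 124.68*j^2 - 10.5*j + 4.7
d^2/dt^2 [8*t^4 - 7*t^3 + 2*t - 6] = 6*t*(16*t - 7)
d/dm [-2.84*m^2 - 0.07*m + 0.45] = -5.68*m - 0.07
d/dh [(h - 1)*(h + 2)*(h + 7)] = 3*h^2 + 16*h + 5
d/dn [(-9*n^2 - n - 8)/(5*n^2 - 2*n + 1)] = (23*n^2 + 62*n - 17)/(25*n^4 - 20*n^3 + 14*n^2 - 4*n + 1)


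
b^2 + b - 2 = (b - 1)*(b + 2)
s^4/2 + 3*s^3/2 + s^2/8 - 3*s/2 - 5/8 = (s/2 + 1/2)*(s - 1)*(s + 1/2)*(s + 5/2)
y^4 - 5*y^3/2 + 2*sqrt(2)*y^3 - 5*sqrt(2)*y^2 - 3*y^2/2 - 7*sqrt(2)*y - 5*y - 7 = (y - 7/2)*(y + 1)*(y + sqrt(2))^2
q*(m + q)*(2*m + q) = 2*m^2*q + 3*m*q^2 + q^3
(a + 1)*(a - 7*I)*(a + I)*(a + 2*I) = a^4 + a^3 - 4*I*a^3 + 19*a^2 - 4*I*a^2 + 19*a + 14*I*a + 14*I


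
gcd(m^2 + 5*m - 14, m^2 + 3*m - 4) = 1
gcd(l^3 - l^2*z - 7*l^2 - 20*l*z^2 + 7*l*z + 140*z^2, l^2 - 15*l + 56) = l - 7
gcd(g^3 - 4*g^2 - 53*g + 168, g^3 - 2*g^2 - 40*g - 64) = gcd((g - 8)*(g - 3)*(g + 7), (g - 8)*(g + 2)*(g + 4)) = g - 8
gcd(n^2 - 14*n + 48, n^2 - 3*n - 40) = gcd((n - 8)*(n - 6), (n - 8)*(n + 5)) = n - 8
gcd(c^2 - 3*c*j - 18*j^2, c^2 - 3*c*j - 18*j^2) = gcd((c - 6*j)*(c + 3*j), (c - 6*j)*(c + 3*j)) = c^2 - 3*c*j - 18*j^2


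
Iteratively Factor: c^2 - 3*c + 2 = (c - 1)*(c - 2)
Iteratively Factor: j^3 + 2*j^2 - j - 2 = (j + 2)*(j^2 - 1) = (j - 1)*(j + 2)*(j + 1)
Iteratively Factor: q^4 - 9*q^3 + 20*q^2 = (q)*(q^3 - 9*q^2 + 20*q) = q*(q - 5)*(q^2 - 4*q) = q^2*(q - 5)*(q - 4)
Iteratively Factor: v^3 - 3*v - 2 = (v + 1)*(v^2 - v - 2) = (v - 2)*(v + 1)*(v + 1)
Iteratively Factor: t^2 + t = (t)*(t + 1)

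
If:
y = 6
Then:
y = 6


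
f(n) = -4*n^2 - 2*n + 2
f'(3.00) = -26.00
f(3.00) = -40.00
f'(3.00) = -26.00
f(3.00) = -40.00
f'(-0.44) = 1.52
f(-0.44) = 2.11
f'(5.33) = -44.64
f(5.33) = -122.30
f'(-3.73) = 27.84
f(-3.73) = -46.19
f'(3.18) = -27.44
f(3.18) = -44.81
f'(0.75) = -8.00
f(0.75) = -1.75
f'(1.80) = -16.40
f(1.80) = -14.56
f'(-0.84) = 4.72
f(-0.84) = 0.86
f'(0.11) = -2.88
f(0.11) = 1.73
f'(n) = -8*n - 2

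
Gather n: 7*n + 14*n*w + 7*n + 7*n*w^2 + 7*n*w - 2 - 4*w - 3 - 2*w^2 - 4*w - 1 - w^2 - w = n*(7*w^2 + 21*w + 14) - 3*w^2 - 9*w - 6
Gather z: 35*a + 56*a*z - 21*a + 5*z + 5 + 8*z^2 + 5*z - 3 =14*a + 8*z^2 + z*(56*a + 10) + 2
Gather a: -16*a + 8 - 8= -16*a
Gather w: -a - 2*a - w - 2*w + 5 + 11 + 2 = -3*a - 3*w + 18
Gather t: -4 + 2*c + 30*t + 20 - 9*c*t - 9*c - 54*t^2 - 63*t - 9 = -7*c - 54*t^2 + t*(-9*c - 33) + 7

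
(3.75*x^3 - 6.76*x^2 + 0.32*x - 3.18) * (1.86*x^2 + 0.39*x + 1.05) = 6.975*x^5 - 11.1111*x^4 + 1.8963*x^3 - 12.888*x^2 - 0.9042*x - 3.339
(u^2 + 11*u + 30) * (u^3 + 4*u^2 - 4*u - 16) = u^5 + 15*u^4 + 70*u^3 + 60*u^2 - 296*u - 480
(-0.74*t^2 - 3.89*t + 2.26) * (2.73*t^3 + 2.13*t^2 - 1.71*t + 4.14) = -2.0202*t^5 - 12.1959*t^4 - 0.850500000000001*t^3 + 8.4021*t^2 - 19.9692*t + 9.3564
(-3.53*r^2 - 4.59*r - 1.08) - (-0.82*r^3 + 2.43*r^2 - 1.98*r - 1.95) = 0.82*r^3 - 5.96*r^2 - 2.61*r + 0.87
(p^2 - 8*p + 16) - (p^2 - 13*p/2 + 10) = 6 - 3*p/2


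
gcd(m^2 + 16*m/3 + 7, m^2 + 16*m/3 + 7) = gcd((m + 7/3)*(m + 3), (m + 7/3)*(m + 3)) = m^2 + 16*m/3 + 7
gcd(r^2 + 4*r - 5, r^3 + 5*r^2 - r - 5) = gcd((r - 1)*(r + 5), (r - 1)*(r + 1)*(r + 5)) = r^2 + 4*r - 5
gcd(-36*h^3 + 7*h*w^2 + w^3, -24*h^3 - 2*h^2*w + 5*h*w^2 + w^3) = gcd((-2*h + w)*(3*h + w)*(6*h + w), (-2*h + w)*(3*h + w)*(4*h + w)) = -6*h^2 + h*w + w^2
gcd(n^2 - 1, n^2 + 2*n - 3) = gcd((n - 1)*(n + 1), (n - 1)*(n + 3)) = n - 1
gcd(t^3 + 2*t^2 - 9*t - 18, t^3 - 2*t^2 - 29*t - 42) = t^2 + 5*t + 6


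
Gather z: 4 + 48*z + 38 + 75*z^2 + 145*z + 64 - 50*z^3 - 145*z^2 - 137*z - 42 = -50*z^3 - 70*z^2 + 56*z + 64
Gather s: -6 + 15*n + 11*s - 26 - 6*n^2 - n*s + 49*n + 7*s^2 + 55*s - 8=-6*n^2 + 64*n + 7*s^2 + s*(66 - n) - 40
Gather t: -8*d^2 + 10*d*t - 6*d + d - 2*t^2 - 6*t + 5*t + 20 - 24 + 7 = -8*d^2 - 5*d - 2*t^2 + t*(10*d - 1) + 3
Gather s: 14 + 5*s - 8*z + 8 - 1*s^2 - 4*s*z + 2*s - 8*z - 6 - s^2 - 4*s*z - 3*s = -2*s^2 + s*(4 - 8*z) - 16*z + 16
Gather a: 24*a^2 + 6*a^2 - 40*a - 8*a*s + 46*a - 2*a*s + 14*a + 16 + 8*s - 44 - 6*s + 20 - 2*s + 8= 30*a^2 + a*(20 - 10*s)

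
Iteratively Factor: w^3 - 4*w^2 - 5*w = (w - 5)*(w^2 + w) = (w - 5)*(w + 1)*(w)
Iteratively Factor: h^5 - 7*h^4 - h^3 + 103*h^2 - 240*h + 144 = (h - 4)*(h^4 - 3*h^3 - 13*h^2 + 51*h - 36) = (h - 4)*(h - 1)*(h^3 - 2*h^2 - 15*h + 36) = (h - 4)*(h - 3)*(h - 1)*(h^2 + h - 12) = (h - 4)*(h - 3)*(h - 1)*(h + 4)*(h - 3)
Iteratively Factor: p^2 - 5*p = (p)*(p - 5)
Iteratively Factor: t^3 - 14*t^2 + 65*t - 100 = (t - 4)*(t^2 - 10*t + 25) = (t - 5)*(t - 4)*(t - 5)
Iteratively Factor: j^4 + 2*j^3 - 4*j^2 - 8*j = (j - 2)*(j^3 + 4*j^2 + 4*j) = (j - 2)*(j + 2)*(j^2 + 2*j) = (j - 2)*(j + 2)^2*(j)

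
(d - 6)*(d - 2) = d^2 - 8*d + 12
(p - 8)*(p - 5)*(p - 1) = p^3 - 14*p^2 + 53*p - 40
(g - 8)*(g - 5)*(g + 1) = g^3 - 12*g^2 + 27*g + 40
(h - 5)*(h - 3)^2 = h^3 - 11*h^2 + 39*h - 45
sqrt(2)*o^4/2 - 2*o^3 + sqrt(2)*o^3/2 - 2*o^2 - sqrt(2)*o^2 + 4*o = o*(o - 1)*(o - 2*sqrt(2))*(sqrt(2)*o/2 + sqrt(2))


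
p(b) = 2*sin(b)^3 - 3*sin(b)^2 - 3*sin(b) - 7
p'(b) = 6*sin(b)^2*cos(b) - 6*sin(b)*cos(b) - 3*cos(b)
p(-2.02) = -8.19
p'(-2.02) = -3.16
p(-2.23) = -7.49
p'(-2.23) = -3.36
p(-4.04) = -10.23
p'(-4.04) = 2.50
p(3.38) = -6.49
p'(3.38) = 1.21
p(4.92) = -8.81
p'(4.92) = 1.78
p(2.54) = -9.30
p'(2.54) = 3.69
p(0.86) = -10.13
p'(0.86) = -2.68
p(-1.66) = -8.96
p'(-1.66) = -0.80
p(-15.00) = -6.87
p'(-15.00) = -2.61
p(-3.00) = -6.64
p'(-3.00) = 2.01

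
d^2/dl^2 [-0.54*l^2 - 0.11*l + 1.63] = -1.08000000000000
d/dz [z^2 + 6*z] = 2*z + 6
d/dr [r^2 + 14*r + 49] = 2*r + 14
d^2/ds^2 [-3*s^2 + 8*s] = -6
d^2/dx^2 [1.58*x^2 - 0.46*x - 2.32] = 3.16000000000000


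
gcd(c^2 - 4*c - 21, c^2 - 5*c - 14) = c - 7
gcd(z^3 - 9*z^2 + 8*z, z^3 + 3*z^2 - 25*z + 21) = z - 1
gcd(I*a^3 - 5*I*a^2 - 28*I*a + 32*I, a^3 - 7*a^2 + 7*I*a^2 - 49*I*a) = 1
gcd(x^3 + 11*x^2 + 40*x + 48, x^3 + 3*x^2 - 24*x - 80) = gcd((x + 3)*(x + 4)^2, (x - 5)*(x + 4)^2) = x^2 + 8*x + 16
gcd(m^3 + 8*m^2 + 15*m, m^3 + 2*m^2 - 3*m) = m^2 + 3*m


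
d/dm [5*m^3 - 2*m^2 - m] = 15*m^2 - 4*m - 1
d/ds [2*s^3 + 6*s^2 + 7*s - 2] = 6*s^2 + 12*s + 7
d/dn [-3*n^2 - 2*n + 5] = -6*n - 2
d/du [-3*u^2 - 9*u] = -6*u - 9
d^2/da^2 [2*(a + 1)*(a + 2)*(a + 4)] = 12*a + 28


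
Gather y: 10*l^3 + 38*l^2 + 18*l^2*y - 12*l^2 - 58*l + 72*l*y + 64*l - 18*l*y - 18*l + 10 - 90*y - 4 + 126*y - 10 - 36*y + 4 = 10*l^3 + 26*l^2 - 12*l + y*(18*l^2 + 54*l)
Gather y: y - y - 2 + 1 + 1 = 0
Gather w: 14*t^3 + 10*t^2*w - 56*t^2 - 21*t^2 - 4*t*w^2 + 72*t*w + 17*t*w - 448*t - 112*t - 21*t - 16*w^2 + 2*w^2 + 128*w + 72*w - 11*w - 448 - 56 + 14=14*t^3 - 77*t^2 - 581*t + w^2*(-4*t - 14) + w*(10*t^2 + 89*t + 189) - 490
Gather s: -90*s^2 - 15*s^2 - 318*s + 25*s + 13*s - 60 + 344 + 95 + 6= -105*s^2 - 280*s + 385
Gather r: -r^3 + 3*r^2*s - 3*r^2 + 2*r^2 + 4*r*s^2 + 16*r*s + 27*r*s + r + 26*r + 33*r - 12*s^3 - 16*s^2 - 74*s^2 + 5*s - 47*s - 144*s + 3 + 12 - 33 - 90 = -r^3 + r^2*(3*s - 1) + r*(4*s^2 + 43*s + 60) - 12*s^3 - 90*s^2 - 186*s - 108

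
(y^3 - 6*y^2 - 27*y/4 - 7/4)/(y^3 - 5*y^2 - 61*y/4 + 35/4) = (4*y^2 + 4*y + 1)/(4*y^2 + 8*y - 5)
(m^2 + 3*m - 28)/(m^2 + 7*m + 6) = (m^2 + 3*m - 28)/(m^2 + 7*m + 6)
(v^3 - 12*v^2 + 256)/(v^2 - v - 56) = (v^2 - 4*v - 32)/(v + 7)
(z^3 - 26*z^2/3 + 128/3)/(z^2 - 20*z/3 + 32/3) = (z^2 - 6*z - 16)/(z - 4)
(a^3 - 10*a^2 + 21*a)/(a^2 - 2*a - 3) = a*(a - 7)/(a + 1)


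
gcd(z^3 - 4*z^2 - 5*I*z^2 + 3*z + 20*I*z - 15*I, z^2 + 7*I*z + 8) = 1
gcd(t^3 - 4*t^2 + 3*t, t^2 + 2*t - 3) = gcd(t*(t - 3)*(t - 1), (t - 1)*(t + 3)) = t - 1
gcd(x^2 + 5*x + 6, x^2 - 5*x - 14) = x + 2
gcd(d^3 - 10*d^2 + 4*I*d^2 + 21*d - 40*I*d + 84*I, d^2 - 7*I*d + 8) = 1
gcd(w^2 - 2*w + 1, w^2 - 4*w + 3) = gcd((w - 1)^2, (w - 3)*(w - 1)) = w - 1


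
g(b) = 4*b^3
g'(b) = 12*b^2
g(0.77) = 1.83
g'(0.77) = 7.11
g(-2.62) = -71.94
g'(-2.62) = 82.37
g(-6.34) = -1019.36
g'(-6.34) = 482.35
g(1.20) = 6.91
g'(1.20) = 17.28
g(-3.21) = -132.30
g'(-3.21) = 123.65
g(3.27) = 139.86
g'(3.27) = 128.31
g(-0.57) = -0.74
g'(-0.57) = 3.90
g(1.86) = 25.74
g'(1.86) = 41.52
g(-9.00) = -2916.00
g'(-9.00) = 972.00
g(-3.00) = -108.00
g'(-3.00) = 108.00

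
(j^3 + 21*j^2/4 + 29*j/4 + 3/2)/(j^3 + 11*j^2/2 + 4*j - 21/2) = (4*j^2 + 9*j + 2)/(2*(2*j^2 + 5*j - 7))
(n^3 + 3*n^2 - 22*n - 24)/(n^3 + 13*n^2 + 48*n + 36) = (n - 4)/(n + 6)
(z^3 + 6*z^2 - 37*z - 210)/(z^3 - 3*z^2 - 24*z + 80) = (z^2 + z - 42)/(z^2 - 8*z + 16)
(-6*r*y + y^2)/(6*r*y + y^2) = (-6*r + y)/(6*r + y)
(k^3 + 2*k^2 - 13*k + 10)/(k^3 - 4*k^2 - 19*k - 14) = (-k^3 - 2*k^2 + 13*k - 10)/(-k^3 + 4*k^2 + 19*k + 14)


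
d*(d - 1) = d^2 - d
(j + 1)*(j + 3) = j^2 + 4*j + 3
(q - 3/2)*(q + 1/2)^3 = q^4 - 3*q^2/2 - q - 3/16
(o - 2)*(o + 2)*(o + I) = o^3 + I*o^2 - 4*o - 4*I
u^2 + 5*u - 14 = (u - 2)*(u + 7)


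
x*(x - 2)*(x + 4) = x^3 + 2*x^2 - 8*x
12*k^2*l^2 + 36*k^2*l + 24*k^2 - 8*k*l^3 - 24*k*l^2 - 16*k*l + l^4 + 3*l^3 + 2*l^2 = (-6*k + l)*(-2*k + l)*(l + 1)*(l + 2)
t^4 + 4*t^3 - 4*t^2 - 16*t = t*(t - 2)*(t + 2)*(t + 4)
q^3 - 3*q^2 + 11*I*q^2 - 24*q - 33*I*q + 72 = (q - 3)*(q + 3*I)*(q + 8*I)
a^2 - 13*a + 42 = (a - 7)*(a - 6)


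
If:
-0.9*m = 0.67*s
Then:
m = -0.744444444444444*s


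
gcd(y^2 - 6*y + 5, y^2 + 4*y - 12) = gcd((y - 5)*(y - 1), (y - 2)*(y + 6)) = 1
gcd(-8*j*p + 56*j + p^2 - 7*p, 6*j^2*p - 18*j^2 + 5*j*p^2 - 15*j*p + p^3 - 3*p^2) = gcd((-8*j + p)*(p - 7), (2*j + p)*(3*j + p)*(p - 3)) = 1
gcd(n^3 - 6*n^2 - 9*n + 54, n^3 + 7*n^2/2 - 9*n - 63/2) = n^2 - 9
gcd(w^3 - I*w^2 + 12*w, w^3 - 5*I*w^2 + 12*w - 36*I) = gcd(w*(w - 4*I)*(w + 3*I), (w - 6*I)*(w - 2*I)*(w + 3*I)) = w + 3*I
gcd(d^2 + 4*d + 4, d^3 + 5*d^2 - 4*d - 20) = d + 2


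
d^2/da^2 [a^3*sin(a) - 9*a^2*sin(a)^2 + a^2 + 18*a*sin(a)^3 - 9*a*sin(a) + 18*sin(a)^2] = -a^3*sin(a) + 6*a^2*cos(a) - 18*a^2*cos(2*a) + 3*a*sin(a)/2 - 36*a*sin(2*a) + 81*a*sin(3*a)/2 + 9*cos(a) + 45*cos(2*a) - 27*cos(3*a) - 7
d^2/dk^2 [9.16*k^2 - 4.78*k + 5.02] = 18.3200000000000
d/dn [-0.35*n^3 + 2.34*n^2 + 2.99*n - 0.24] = -1.05*n^2 + 4.68*n + 2.99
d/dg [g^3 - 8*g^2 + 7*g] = 3*g^2 - 16*g + 7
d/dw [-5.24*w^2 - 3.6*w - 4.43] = -10.48*w - 3.6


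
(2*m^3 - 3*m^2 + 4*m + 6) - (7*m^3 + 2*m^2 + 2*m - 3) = -5*m^3 - 5*m^2 + 2*m + 9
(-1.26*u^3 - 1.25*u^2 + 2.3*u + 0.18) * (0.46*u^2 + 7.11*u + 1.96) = -0.5796*u^5 - 9.5336*u^4 - 10.2991*u^3 + 13.9858*u^2 + 5.7878*u + 0.3528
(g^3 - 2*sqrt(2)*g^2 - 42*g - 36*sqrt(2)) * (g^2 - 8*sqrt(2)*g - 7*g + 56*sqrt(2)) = g^5 - 10*sqrt(2)*g^4 - 7*g^4 - 10*g^3 + 70*sqrt(2)*g^3 + 70*g^2 + 300*sqrt(2)*g^2 - 2100*sqrt(2)*g + 576*g - 4032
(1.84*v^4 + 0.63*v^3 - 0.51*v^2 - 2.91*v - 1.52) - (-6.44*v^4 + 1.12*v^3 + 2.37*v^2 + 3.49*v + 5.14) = 8.28*v^4 - 0.49*v^3 - 2.88*v^2 - 6.4*v - 6.66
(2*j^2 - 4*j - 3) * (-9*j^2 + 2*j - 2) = -18*j^4 + 40*j^3 + 15*j^2 + 2*j + 6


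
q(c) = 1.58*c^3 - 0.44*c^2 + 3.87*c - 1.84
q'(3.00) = 43.89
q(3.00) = 48.47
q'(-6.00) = 179.79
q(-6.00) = -382.18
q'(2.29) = 26.71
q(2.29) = 23.69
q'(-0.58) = 5.97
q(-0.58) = -4.54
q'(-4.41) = 99.93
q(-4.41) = -162.97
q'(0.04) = 3.84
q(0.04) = -1.69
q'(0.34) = 4.12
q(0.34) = -0.51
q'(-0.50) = 5.50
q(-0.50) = -4.08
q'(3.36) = 54.43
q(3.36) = 66.13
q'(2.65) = 34.82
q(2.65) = 34.73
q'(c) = 4.74*c^2 - 0.88*c + 3.87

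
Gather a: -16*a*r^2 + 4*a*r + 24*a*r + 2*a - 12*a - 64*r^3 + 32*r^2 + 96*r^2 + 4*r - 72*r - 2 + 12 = a*(-16*r^2 + 28*r - 10) - 64*r^3 + 128*r^2 - 68*r + 10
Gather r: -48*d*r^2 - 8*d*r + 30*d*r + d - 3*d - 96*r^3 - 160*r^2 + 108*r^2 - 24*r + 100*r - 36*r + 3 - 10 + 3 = -2*d - 96*r^3 + r^2*(-48*d - 52) + r*(22*d + 40) - 4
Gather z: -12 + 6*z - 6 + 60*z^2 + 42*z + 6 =60*z^2 + 48*z - 12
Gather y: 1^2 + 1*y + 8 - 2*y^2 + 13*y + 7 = -2*y^2 + 14*y + 16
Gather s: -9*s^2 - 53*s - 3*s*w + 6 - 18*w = -9*s^2 + s*(-3*w - 53) - 18*w + 6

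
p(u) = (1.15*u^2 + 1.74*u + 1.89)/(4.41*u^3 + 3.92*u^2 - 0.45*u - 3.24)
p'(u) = (2.3*u + 1.74)/(4.41*u^3 + 3.92*u^2 - 0.45*u - 3.24) + (-13.23*u^2 - 7.84*u + 0.45)*(1.15*u^2 + 1.74*u + 1.89)/(4.41*u^3 + 3.92*u^2 - 0.45*u - 3.24)^2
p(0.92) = 1.44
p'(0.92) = -7.11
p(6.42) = 0.05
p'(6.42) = -0.01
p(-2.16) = -0.12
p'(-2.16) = -0.08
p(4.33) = 0.07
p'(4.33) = -0.02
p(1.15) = 0.67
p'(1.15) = -1.59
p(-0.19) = -0.53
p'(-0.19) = -0.18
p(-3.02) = -0.08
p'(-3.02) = -0.03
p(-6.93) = -0.04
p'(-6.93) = -0.00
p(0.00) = -0.58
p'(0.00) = -0.46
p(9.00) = 0.03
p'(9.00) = -0.00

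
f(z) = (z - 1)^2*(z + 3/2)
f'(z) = (z - 1)^2 + (z + 3/2)*(2*z - 2)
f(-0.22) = 1.91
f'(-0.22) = -1.63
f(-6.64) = -300.02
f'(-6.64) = 136.91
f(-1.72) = -1.63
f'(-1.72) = 8.60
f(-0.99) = 2.02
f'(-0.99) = 1.93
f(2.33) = 6.77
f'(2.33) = 11.96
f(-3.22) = -30.63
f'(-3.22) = 32.33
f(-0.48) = 2.23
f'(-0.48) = -0.83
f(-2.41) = -10.58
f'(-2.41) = 17.83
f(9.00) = 672.00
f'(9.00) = 232.00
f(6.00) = 187.50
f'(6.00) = 100.00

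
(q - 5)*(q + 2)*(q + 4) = q^3 + q^2 - 22*q - 40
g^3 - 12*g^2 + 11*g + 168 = (g - 8)*(g - 7)*(g + 3)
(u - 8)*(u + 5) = u^2 - 3*u - 40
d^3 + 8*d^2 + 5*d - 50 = (d - 2)*(d + 5)^2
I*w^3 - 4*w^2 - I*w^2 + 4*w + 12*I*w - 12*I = (w - 2*I)*(w + 6*I)*(I*w - I)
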